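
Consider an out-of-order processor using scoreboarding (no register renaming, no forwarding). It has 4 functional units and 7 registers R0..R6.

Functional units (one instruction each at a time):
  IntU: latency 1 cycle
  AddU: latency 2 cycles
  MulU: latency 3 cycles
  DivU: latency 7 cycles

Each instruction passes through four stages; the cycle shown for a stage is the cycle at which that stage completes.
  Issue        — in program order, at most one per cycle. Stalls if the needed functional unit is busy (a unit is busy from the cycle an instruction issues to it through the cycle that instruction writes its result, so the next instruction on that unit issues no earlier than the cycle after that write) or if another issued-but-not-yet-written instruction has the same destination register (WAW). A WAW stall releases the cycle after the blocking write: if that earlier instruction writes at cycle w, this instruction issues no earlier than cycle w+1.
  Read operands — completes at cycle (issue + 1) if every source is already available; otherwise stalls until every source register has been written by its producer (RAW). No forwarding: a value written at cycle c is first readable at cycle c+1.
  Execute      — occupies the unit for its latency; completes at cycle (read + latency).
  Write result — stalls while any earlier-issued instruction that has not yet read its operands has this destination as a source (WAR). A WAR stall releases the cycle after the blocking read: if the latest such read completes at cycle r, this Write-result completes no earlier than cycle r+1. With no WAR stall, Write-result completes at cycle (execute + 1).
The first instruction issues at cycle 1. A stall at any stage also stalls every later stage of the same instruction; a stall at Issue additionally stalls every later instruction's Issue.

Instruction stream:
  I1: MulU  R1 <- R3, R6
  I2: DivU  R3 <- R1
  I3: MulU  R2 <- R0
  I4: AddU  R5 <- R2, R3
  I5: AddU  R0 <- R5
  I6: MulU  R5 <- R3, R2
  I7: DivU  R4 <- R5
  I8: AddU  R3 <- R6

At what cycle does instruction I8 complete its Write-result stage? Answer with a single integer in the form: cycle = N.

t=1  I1 dispatched to MulU
t=2  I1 operands ready; I2 dispatched to DivU
t=5  I1 complete
t=6  R1←I1
t=7  I2 operands ready; I3 dispatched to MulU
t=8  I3 operands ready; I4 dispatched to AddU
t=11  I3 complete
t=12  R2←I3
t=14  I2 complete
t=15  R3←I2
t=16  I4 operands ready
t=18  I4 complete
t=19  R5←I4
t=20  I5 dispatched to AddU
t=21  I5 operands ready; I6 dispatched to MulU
t=22  I6 operands ready; I7 dispatched to DivU
t=23  I5 complete
t=24  R0←I5
t=25  I6 complete; I8 dispatched to AddU
t=26  R5←I6; I8 operands ready
t=27  I7 operands ready
t=28  I8 complete
t=29  R3←I8
t=34  I7 complete
t=35  R4←I7

cycle = 29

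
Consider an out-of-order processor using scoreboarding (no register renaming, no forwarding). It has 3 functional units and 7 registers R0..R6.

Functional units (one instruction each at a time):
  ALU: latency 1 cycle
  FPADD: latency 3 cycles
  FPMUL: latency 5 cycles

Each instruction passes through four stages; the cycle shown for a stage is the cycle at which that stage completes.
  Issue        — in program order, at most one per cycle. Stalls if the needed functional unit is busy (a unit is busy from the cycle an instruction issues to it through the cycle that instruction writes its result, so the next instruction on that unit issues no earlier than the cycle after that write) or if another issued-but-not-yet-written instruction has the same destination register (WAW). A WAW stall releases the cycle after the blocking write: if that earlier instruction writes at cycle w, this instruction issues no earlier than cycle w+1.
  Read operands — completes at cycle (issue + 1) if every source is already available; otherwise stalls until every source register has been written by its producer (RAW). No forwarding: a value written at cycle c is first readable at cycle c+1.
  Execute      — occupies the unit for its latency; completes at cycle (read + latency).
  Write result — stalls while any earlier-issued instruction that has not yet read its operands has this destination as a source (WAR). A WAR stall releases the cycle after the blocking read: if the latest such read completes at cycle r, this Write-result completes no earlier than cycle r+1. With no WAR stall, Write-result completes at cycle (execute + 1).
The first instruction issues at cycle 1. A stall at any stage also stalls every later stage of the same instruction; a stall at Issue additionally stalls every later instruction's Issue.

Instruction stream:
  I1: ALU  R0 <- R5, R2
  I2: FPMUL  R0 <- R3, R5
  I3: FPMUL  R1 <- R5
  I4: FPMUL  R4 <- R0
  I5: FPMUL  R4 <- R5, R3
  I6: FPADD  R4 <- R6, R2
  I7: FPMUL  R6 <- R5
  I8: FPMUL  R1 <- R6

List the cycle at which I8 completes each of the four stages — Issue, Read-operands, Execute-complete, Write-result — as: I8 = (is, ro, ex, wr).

[I1] 1/2/3/4
[I2] 5/6/11/12  (WAW R0: wait I1 write@4)
[I3] 13/14/19/20  (struct: FPMUL busy until I2 writes@12)
[I4] 21/22/27/28  (struct: FPMUL busy until I3 writes@20)
[I5] 29/30/35/36  (struct: FPMUL busy until I4 writes@28)
[I6] 37/38/41/42  (WAW R4: wait I5 write@36)
[I7] 38/39/44/45
[I8] 46/47/52/53  (struct: FPMUL busy until I7 writes@45)

I8 = (46, 47, 52, 53)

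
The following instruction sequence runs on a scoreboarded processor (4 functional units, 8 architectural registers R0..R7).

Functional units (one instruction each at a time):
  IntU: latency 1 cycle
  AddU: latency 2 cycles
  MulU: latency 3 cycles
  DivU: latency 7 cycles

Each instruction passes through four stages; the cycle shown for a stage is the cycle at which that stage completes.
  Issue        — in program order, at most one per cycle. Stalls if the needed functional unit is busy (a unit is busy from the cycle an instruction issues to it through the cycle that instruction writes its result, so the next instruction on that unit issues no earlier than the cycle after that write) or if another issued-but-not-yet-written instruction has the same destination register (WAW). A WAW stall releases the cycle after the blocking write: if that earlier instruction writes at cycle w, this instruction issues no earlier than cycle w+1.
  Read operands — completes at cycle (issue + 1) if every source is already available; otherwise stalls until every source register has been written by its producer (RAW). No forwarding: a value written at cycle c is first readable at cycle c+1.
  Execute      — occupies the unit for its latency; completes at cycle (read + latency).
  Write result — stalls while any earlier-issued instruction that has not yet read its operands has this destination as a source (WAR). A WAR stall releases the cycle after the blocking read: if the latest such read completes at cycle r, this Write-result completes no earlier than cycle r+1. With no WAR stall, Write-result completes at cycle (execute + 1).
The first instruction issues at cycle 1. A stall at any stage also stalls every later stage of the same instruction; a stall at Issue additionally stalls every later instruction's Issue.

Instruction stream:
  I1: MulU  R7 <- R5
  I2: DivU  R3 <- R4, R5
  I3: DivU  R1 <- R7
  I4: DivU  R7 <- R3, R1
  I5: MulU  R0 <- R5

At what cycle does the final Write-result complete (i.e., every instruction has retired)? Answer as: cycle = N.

cycle = 31

t=1  I1 dispatched to MulU
t=2  I1 operands ready | I2 dispatched to DivU
t=3  I2 operands ready
t=5  I1 complete
t=6  R7←I1
t=10  I2 complete
t=11  R3←I2
t=12  I3 dispatched to DivU
t=13  I3 operands ready
t=20  I3 complete
t=21  R1←I3
t=22  I4 dispatched to DivU
t=23  I4 operands ready | I5 dispatched to MulU
t=24  I5 operands ready
t=27  I5 complete
t=28  R0←I5
t=30  I4 complete
t=31  R7←I4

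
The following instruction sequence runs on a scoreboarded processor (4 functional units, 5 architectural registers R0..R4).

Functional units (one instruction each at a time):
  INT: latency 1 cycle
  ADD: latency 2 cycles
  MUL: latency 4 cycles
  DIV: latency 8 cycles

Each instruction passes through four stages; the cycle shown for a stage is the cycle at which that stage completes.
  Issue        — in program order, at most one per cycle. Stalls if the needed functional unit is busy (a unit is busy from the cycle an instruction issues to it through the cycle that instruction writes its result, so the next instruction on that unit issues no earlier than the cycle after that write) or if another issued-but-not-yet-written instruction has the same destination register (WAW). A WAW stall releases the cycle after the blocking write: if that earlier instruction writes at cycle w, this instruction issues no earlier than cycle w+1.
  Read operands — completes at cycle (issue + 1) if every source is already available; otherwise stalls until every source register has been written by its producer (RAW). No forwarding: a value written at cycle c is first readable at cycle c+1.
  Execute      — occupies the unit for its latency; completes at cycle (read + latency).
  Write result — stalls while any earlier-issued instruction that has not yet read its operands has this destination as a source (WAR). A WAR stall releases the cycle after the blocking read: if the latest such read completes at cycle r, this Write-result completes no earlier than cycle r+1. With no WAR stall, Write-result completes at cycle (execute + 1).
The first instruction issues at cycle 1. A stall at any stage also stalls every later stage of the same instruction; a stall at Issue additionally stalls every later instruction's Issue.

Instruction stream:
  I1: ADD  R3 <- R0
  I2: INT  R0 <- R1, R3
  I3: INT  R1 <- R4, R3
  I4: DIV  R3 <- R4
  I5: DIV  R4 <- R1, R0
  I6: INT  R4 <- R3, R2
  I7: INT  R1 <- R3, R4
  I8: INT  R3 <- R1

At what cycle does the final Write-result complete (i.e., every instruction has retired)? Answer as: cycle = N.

[I1] 1/2/4/5
[I2] 2/6/7/8  (RAW R3: wait I1 write@5)
[I3] 9/10/11/12  (struct: INT busy until I2 writes@8)
[I4] 10/11/19/20
[I5] 21/22/30/31  (struct: DIV busy until I4 writes@20)
[I6] 32/33/34/35  (WAW R4: wait I5 write@31)
[I7] 36/37/38/39  (struct: INT busy until I6 writes@35)
[I8] 40/41/42/43  (struct: INT busy until I7 writes@39)

cycle = 43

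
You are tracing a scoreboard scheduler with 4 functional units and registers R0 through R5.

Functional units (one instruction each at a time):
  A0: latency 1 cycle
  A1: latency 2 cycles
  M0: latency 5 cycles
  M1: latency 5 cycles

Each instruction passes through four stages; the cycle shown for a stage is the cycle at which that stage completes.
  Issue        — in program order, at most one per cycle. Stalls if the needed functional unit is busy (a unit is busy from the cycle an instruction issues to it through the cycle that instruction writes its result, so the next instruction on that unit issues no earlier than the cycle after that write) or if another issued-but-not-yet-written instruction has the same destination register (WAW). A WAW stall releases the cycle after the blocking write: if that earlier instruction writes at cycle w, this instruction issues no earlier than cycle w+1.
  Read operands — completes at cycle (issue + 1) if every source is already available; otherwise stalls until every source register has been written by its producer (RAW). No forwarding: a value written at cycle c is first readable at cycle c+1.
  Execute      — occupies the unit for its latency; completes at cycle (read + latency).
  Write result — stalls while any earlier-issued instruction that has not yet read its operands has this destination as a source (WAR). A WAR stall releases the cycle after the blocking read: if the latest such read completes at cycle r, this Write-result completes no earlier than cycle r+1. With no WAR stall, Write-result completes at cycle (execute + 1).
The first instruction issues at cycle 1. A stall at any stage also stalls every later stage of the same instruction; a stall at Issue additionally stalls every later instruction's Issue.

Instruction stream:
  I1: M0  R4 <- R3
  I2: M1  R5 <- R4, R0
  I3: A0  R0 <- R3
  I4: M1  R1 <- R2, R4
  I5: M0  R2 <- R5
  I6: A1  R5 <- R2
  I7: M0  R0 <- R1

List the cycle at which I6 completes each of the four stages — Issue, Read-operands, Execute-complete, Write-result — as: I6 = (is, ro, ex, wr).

t=1  issue I1 (M0)
t=2  I1 read-ops, issue I2 (M1)
t=3  issue I3 (A0)
t=4  I3 read-ops
t=5  I3 finished on A0
t=7  I1 finished on M0
t=8  I1→R4
t=9  I2 read-ops
t=10  I3→R0
t=14  I2 finished on M1
t=15  I2→R5
t=16  issue I4 (M1)
t=17  I4 read-ops, issue I5 (M0)
t=18  I5 read-ops, issue I6 (A1)
t=22  I4 finished on M1
t=23  I4→R1, I5 finished on M0
t=24  I5→R2
t=25  I6 read-ops, issue I7 (M0)
t=26  I7 read-ops
t=27  I6 finished on A1
t=28  I6→R5
t=31  I7 finished on M0
t=32  I7→R0

I6 = (18, 25, 27, 28)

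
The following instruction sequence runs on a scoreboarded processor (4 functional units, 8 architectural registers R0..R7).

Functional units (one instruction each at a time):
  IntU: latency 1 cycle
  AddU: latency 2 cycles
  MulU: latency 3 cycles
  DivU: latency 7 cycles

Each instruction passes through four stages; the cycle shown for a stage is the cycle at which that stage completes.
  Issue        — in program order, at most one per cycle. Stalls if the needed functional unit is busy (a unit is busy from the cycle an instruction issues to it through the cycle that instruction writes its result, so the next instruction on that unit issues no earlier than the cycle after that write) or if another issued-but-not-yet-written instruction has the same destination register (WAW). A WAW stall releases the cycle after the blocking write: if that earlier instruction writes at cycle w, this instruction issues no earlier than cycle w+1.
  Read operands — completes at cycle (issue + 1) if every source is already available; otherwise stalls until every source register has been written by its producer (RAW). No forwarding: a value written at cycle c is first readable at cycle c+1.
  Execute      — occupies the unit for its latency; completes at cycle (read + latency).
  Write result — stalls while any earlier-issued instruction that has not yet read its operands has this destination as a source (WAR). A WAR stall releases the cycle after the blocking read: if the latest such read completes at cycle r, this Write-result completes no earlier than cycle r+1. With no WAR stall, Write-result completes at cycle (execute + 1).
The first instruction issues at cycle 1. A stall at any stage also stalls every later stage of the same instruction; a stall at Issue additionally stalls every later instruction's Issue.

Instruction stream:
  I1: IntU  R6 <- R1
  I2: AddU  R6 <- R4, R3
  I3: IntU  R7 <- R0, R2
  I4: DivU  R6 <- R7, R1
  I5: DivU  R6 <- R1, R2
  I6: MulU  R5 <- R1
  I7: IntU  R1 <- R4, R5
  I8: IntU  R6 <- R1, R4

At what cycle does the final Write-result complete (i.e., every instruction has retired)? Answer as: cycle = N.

cycle = 33

I1 -> (1, 2, 3, 4)
I2 -> (5, 6, 8, 9)  // WAW R6: wait I1 write@4
I3 -> (6, 7, 8, 9)
I4 -> (10, 11, 18, 19)  // WAW R6: wait I2 write@9
I5 -> (20, 21, 28, 29)  // struct: DivU busy until I4 writes@19
I6 -> (21, 22, 25, 26)
I7 -> (22, 27, 28, 29)  // RAW R5: wait I6 write@26
I8 -> (30, 31, 32, 33)  // struct: IntU busy until I7 writes@29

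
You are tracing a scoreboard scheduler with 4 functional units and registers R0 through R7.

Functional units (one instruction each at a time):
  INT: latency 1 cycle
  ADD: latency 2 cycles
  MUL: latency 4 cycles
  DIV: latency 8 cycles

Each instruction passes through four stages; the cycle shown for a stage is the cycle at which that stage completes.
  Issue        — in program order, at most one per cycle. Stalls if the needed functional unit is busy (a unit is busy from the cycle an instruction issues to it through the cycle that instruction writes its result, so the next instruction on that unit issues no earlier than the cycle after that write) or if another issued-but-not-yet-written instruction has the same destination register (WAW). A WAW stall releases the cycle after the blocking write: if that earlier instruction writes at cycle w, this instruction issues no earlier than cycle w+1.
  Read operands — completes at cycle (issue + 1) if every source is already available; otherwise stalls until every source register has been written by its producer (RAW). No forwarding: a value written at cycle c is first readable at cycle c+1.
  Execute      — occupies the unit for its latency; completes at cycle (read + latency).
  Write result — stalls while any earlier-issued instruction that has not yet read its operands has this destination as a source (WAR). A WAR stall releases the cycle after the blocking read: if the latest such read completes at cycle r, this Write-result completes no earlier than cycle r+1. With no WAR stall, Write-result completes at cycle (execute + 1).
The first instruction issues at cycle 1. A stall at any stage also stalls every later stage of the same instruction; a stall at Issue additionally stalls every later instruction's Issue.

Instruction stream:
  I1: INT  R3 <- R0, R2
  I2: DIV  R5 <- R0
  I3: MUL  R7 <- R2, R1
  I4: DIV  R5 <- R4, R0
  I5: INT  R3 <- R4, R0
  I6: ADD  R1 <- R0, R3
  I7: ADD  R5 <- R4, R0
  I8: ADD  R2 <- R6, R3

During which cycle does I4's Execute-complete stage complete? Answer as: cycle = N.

cycle = 22

cycle 1: issue I1 (INT)
cycle 2: I1 read-ops; issue I2 (DIV)
cycle 3: I1 finished on INT; I2 read-ops; issue I3 (MUL)
cycle 4: I1→R3; I3 read-ops
cycle 8: I3 finished on MUL
cycle 9: I3→R7
cycle 11: I2 finished on DIV
cycle 12: I2→R5
cycle 13: issue I4 (DIV)
cycle 14: I4 read-ops; issue I5 (INT)
cycle 15: I5 read-ops; issue I6 (ADD)
cycle 16: I5 finished on INT
cycle 17: I5→R3
cycle 18: I6 read-ops
cycle 20: I6 finished on ADD
cycle 21: I6→R1
cycle 22: I4 finished on DIV
cycle 23: I4→R5
cycle 24: issue I7 (ADD)
cycle 25: I7 read-ops
cycle 27: I7 finished on ADD
cycle 28: I7→R5
cycle 29: issue I8 (ADD)
cycle 30: I8 read-ops
cycle 32: I8 finished on ADD
cycle 33: I8→R2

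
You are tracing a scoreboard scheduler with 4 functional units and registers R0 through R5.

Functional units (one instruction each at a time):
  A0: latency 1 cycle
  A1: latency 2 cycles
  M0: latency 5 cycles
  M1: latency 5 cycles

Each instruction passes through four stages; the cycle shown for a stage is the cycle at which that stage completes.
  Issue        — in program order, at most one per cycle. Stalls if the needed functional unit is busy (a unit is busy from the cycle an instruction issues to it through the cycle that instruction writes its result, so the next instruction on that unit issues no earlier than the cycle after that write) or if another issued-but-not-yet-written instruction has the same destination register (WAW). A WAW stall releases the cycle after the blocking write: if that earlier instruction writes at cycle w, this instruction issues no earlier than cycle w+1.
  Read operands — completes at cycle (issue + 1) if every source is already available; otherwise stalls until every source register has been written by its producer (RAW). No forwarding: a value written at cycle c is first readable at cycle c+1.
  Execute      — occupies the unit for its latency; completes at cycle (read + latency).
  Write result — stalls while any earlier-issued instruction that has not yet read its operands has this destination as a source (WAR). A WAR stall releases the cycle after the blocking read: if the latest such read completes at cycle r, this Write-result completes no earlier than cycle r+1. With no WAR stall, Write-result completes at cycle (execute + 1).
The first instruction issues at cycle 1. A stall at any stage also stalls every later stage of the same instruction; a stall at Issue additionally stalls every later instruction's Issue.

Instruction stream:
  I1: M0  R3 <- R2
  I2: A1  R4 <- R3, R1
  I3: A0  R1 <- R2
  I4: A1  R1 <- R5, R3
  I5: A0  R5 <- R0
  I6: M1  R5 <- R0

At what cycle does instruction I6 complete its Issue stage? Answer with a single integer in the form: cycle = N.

[I1] 1/2/7/8
[I2] 2/9/11/12  (RAW R3: wait I1 write@8)
[I3] 3/4/5/10  (WAR R1: wait I2 read@9)
[I4] 13/14/16/17  (struct: A1 busy until I2 writes@12)
[I5] 14/15/16/17
[I6] 18/19/24/25  (WAW R5: wait I5 write@17)

cycle = 18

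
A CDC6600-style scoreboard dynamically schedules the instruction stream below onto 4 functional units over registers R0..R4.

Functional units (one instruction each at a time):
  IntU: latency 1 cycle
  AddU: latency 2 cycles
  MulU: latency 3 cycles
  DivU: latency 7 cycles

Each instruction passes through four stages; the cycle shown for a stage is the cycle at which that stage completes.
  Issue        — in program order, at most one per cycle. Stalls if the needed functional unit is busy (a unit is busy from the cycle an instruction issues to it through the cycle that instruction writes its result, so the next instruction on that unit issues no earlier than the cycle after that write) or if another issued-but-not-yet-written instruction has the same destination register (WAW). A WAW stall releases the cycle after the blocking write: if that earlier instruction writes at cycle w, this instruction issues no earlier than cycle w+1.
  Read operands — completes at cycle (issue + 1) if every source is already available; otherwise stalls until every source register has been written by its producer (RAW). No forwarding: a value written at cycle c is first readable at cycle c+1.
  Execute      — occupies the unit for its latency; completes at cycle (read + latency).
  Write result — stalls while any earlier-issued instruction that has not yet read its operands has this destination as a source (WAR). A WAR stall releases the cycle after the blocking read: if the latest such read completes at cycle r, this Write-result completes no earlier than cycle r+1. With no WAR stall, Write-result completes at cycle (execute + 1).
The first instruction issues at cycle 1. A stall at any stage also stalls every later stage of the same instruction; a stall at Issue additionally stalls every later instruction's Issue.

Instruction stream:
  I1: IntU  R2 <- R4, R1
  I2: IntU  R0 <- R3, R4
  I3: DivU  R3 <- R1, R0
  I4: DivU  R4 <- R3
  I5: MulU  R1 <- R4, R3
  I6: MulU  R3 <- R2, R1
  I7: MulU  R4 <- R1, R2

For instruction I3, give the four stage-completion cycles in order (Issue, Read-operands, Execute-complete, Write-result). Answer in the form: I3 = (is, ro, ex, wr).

t=1  I1 issues→IntU
t=2  I1 reads
t=3  I1 exec-done
t=4  I1 writes R2
t=5  I2 issues→IntU
t=6  I2 reads · I3 issues→DivU
t=7  I2 exec-done
t=8  I2 writes R0
t=9  I3 reads
t=16  I3 exec-done
t=17  I3 writes R3
t=18  I4 issues→DivU
t=19  I4 reads · I5 issues→MulU
t=26  I4 exec-done
t=27  I4 writes R4
t=28  I5 reads
t=31  I5 exec-done
t=32  I5 writes R1
t=33  I6 issues→MulU
t=34  I6 reads
t=37  I6 exec-done
t=38  I6 writes R3
t=39  I7 issues→MulU
t=40  I7 reads
t=43  I7 exec-done
t=44  I7 writes R4

I3 = (6, 9, 16, 17)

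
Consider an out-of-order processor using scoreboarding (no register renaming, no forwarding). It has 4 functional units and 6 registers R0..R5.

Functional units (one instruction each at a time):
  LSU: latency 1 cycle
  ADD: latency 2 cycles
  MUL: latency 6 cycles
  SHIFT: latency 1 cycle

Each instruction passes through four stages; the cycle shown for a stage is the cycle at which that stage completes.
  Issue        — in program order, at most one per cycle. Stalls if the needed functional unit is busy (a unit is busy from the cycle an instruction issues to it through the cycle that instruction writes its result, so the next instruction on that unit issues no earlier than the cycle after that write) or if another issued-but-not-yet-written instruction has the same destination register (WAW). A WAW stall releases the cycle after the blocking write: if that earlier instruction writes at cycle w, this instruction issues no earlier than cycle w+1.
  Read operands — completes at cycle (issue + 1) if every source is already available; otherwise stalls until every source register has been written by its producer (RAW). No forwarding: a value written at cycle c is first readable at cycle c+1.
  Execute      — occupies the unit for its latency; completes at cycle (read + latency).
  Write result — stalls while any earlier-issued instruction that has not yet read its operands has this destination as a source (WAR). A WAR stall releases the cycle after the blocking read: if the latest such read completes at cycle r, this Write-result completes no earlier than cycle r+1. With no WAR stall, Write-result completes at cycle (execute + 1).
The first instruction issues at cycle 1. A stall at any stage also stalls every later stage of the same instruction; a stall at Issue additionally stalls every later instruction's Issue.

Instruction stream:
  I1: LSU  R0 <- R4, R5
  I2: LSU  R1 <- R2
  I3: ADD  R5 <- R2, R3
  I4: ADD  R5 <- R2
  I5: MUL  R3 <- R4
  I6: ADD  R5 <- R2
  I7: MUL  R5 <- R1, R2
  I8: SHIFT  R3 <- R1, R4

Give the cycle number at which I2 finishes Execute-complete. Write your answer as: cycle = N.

I1 -> (1, 2, 3, 4)
I2 -> (5, 6, 7, 8)  // struct: LSU busy until I1 writes@4
I3 -> (6, 7, 9, 10)
I4 -> (11, 12, 14, 15)  // struct: ADD busy until I3 writes@10
I5 -> (12, 13, 19, 20)
I6 -> (16, 17, 19, 20)  // struct: ADD busy until I4 writes@15
I7 -> (21, 22, 28, 29)  // WAW R5: wait I6 write@20
I8 -> (22, 23, 24, 25)

cycle = 7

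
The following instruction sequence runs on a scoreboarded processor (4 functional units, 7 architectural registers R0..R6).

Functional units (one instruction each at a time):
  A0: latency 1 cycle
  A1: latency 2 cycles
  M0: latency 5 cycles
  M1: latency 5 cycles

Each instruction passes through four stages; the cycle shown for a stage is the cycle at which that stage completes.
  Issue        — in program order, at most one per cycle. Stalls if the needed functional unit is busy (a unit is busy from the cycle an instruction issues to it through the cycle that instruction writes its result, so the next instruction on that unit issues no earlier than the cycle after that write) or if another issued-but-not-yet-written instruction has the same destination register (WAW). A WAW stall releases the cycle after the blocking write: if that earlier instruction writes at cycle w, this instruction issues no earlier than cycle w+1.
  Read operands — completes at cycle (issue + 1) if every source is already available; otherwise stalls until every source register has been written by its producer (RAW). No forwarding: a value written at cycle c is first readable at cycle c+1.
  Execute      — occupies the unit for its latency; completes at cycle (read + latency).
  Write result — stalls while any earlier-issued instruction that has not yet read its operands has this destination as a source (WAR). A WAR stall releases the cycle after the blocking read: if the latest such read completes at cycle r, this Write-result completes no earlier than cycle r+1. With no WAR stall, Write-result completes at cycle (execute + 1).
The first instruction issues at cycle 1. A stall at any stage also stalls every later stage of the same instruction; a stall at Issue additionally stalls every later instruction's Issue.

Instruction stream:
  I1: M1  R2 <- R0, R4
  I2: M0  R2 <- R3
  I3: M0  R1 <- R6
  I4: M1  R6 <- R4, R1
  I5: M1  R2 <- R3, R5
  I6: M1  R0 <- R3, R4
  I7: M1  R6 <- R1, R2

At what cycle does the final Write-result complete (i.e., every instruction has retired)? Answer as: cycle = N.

cycle = 55

cycle 1: issue I1 (M1)
cycle 2: I1 read-ops
cycle 7: I1 finished on M1
cycle 8: I1→R2
cycle 9: issue I2 (M0)
cycle 10: I2 read-ops
cycle 15: I2 finished on M0
cycle 16: I2→R2
cycle 17: issue I3 (M0)
cycle 18: I3 read-ops · issue I4 (M1)
cycle 23: I3 finished on M0
cycle 24: I3→R1
cycle 25: I4 read-ops
cycle 30: I4 finished on M1
cycle 31: I4→R6
cycle 32: issue I5 (M1)
cycle 33: I5 read-ops
cycle 38: I5 finished on M1
cycle 39: I5→R2
cycle 40: issue I6 (M1)
cycle 41: I6 read-ops
cycle 46: I6 finished on M1
cycle 47: I6→R0
cycle 48: issue I7 (M1)
cycle 49: I7 read-ops
cycle 54: I7 finished on M1
cycle 55: I7→R6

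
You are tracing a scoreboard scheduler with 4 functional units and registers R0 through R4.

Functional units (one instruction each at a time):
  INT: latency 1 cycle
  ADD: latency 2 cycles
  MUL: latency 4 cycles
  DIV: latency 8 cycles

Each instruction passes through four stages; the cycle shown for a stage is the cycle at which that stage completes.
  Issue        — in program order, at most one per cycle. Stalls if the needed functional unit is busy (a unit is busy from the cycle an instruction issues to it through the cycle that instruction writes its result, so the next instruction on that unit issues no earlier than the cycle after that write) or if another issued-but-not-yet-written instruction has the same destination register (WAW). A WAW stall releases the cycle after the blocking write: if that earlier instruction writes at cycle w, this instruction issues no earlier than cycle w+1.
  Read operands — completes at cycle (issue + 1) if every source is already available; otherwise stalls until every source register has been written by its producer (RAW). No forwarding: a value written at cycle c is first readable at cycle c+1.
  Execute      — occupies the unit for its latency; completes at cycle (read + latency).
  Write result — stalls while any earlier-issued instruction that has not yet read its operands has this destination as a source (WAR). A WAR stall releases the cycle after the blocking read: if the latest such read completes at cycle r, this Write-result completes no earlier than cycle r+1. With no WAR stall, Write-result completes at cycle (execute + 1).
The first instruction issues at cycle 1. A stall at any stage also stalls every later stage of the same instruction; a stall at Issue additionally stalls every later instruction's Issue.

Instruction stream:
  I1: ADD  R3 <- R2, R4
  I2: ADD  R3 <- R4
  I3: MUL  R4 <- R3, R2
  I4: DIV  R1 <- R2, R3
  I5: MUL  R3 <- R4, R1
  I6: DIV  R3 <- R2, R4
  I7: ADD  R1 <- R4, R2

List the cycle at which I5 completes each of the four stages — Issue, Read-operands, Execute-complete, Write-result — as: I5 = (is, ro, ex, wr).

[1] I1 issues→ADD
[2] I1 reads
[4] I1 exec-done
[5] I1 writes R3
[6] I2 issues→ADD
[7] I2 reads · I3 issues→MUL
[8] I4 issues→DIV
[9] I2 exec-done
[10] I2 writes R3
[11] I3 reads · I4 reads
[15] I3 exec-done
[16] I3 writes R4
[17] I5 issues→MUL
[19] I4 exec-done
[20] I4 writes R1
[21] I5 reads
[25] I5 exec-done
[26] I5 writes R3
[27] I6 issues→DIV
[28] I6 reads · I7 issues→ADD
[29] I7 reads
[31] I7 exec-done
[32] I7 writes R1
[36] I6 exec-done
[37] I6 writes R3

I5 = (17, 21, 25, 26)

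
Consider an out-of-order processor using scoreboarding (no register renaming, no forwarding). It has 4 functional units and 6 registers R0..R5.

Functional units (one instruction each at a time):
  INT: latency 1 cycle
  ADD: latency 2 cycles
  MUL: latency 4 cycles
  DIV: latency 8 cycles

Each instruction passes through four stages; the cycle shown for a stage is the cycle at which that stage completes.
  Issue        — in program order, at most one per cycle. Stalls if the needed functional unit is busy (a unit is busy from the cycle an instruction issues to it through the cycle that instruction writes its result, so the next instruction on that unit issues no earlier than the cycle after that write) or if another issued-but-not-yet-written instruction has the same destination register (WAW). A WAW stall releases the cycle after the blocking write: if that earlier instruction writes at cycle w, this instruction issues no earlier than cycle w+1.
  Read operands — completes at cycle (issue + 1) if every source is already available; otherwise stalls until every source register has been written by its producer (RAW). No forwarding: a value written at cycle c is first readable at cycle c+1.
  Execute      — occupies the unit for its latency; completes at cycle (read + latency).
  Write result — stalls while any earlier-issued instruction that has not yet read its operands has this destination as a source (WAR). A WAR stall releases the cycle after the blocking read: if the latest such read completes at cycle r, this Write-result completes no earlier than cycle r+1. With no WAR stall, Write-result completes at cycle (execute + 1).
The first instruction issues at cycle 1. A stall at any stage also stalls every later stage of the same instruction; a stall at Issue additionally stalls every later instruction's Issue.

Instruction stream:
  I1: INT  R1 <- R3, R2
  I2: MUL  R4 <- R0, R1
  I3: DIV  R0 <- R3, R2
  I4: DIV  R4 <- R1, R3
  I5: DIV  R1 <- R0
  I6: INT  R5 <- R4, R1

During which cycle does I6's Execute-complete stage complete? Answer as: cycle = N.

cycle = 37

I1 -> (1, 2, 3, 4)
I2 -> (2, 5, 9, 10)  // RAW R1: wait I1 write@4
I3 -> (3, 4, 12, 13)
I4 -> (14, 15, 23, 24)  // struct: DIV busy until I3 writes@13
I5 -> (25, 26, 34, 35)  // struct: DIV busy until I4 writes@24
I6 -> (26, 36, 37, 38)  // RAW R1: wait I5 write@35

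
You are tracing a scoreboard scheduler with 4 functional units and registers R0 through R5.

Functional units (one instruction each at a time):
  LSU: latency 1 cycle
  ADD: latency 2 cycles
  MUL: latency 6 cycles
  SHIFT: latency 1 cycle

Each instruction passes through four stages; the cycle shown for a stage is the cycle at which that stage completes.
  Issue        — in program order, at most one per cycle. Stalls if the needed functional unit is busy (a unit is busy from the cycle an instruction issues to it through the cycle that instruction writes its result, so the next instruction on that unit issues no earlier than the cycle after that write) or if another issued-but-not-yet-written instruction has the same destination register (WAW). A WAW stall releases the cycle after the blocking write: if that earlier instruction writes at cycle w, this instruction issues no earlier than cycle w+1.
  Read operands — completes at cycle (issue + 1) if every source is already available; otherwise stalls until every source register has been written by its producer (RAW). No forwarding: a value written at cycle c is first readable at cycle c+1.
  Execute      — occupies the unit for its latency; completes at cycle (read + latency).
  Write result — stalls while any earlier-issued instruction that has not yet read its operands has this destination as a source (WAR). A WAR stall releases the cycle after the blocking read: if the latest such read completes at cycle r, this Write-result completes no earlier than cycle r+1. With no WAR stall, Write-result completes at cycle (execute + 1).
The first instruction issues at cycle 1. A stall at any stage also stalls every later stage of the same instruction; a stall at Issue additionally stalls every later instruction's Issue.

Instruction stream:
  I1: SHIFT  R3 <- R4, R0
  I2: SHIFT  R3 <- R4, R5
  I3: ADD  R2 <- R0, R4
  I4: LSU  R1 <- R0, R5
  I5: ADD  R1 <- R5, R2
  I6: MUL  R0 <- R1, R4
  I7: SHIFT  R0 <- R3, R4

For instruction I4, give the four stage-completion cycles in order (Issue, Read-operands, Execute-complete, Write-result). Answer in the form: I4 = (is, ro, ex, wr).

cycle 1: issue I1 (SHIFT)
cycle 2: I1 read-ops
cycle 3: I1 finished on SHIFT
cycle 4: I1→R3
cycle 5: issue I2 (SHIFT)
cycle 6: I2 read-ops · issue I3 (ADD)
cycle 7: I2 finished on SHIFT · I3 read-ops · issue I4 (LSU)
cycle 8: I2→R3 · I4 read-ops
cycle 9: I3 finished on ADD · I4 finished on LSU
cycle 10: I3→R2 · I4→R1
cycle 11: issue I5 (ADD)
cycle 12: I5 read-ops · issue I6 (MUL)
cycle 14: I5 finished on ADD
cycle 15: I5→R1
cycle 16: I6 read-ops
cycle 22: I6 finished on MUL
cycle 23: I6→R0
cycle 24: issue I7 (SHIFT)
cycle 25: I7 read-ops
cycle 26: I7 finished on SHIFT
cycle 27: I7→R0

I4 = (7, 8, 9, 10)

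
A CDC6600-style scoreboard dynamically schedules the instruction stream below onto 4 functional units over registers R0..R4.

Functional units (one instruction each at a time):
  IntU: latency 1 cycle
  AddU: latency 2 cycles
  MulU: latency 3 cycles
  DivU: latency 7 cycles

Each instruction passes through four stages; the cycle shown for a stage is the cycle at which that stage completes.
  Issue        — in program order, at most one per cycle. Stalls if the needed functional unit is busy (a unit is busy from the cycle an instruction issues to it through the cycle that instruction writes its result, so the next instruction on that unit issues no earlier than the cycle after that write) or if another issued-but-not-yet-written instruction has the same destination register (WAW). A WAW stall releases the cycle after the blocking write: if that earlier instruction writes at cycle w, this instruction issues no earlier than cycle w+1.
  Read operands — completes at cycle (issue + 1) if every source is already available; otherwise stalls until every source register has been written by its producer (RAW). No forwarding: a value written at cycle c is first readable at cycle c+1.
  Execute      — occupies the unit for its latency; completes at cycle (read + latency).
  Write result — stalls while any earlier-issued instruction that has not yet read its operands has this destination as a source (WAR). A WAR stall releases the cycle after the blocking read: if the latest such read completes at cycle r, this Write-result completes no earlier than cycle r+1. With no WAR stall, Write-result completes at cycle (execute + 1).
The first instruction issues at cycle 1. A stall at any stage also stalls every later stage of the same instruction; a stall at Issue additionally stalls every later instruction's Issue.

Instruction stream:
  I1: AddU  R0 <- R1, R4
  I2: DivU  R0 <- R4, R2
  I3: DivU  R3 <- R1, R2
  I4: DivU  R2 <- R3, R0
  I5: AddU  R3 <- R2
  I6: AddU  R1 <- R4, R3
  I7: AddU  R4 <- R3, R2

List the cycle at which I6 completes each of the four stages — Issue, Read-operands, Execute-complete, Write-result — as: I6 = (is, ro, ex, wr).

I6 = (40, 41, 43, 44)

I1 -> (1, 2, 4, 5)
I2 -> (6, 7, 14, 15)  // WAW R0: wait I1 write@5
I3 -> (16, 17, 24, 25)  // struct: DivU busy until I2 writes@15
I4 -> (26, 27, 34, 35)  // struct: DivU busy until I3 writes@25
I5 -> (27, 36, 38, 39)  // RAW R2: wait I4 write@35
I6 -> (40, 41, 43, 44)  // struct: AddU busy until I5 writes@39
I7 -> (45, 46, 48, 49)  // struct: AddU busy until I6 writes@44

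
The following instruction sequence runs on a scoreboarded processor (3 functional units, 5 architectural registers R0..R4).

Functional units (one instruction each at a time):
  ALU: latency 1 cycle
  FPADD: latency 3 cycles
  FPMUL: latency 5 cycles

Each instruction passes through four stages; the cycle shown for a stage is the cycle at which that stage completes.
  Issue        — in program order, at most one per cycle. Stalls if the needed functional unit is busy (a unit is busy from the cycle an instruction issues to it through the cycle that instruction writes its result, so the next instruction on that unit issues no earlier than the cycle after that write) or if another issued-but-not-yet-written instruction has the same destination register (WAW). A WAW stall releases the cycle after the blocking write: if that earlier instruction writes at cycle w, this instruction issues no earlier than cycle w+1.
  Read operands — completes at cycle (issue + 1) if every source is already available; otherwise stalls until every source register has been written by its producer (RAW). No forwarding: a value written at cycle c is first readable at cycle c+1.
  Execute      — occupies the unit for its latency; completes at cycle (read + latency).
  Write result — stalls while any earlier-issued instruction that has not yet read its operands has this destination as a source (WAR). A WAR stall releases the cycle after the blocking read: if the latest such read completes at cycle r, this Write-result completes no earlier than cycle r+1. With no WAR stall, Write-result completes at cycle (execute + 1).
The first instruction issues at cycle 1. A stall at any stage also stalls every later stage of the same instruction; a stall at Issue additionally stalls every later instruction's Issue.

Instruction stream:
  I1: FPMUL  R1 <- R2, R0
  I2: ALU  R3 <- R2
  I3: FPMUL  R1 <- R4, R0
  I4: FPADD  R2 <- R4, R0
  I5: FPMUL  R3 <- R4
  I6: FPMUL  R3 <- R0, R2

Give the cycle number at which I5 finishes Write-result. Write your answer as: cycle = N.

cycle = 24

I1: IS=1 RO=2 EX=7 WR=8
I2: IS=2 RO=3 EX=4 WR=5
I3: IS=9 RO=10 EX=15 WR=16  [struct: FPMUL busy until I1 writes@8]
I4: IS=10 RO=11 EX=14 WR=15
I5: IS=17 RO=18 EX=23 WR=24  [struct: FPMUL busy until I3 writes@16]
I6: IS=25 RO=26 EX=31 WR=32  [struct: FPMUL busy until I5 writes@24]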